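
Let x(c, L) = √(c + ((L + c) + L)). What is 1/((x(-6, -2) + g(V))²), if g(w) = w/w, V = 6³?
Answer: (1 + 4*I)⁻² ≈ -0.051903 - 0.027682*I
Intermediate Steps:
x(c, L) = √(2*L + 2*c) (x(c, L) = √(c + (c + 2*L)) = √(2*L + 2*c))
V = 216
g(w) = 1
1/((x(-6, -2) + g(V))²) = 1/((√(2*(-2) + 2*(-6)) + 1)²) = 1/((√(-4 - 12) + 1)²) = 1/((√(-16) + 1)²) = 1/((4*I + 1)²) = 1/((1 + 4*I)²) = (1 + 4*I)⁻²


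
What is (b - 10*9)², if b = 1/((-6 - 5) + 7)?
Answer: 130321/16 ≈ 8145.1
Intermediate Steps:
b = -¼ (b = 1/(-11 + 7) = 1/(-4) = -¼ ≈ -0.25000)
(b - 10*9)² = (-¼ - 10*9)² = (-¼ - 90)² = (-361/4)² = 130321/16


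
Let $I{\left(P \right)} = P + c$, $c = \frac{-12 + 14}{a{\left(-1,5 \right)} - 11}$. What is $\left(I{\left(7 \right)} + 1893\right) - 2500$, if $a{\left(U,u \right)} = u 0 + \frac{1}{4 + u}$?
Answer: $- \frac{29409}{49} \approx -600.18$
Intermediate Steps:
$a{\left(U,u \right)} = \frac{1}{4 + u}$ ($a{\left(U,u \right)} = 0 + \frac{1}{4 + u} = \frac{1}{4 + u}$)
$c = - \frac{9}{49}$ ($c = \frac{-12 + 14}{\frac{1}{4 + 5} - 11} = \frac{2}{\frac{1}{9} - 11} = \frac{2}{- \frac{98}{9}} = 2 \left(- \frac{9}{98}\right) = - \frac{9}{49} \approx -0.18367$)
$I{\left(P \right)} = - \frac{9}{49} + P$ ($I{\left(P \right)} = P - \frac{9}{49} = - \frac{9}{49} + P$)
$\left(I{\left(7 \right)} + 1893\right) - 2500 = \left(\left(- \frac{9}{49} + 7\right) + 1893\right) - 2500 = \left(\frac{334}{49} + 1893\right) - 2500 = \frac{93091}{49} - 2500 = - \frac{29409}{49}$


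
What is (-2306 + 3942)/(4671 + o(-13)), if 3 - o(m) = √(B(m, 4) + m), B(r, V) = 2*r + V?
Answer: 7646664/21846311 + 1636*I*√35/21846311 ≈ 0.35002 + 0.00044304*I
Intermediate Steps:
B(r, V) = V + 2*r
o(m) = 3 - √(4 + 3*m) (o(m) = 3 - √((4 + 2*m) + m) = 3 - √(4 + 3*m))
(-2306 + 3942)/(4671 + o(-13)) = (-2306 + 3942)/(4671 + (3 - √(4 + 3*(-13)))) = 1636/(4671 + (3 - √(4 - 39))) = 1636/(4671 + (3 - √(-35))) = 1636/(4671 + (3 - I*√35)) = 1636/(4674 - I*√35)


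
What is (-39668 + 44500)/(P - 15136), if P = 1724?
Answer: -1208/3353 ≈ -0.36027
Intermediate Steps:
(-39668 + 44500)/(P - 15136) = (-39668 + 44500)/(1724 - 15136) = 4832/(-13412) = 4832*(-1/13412) = -1208/3353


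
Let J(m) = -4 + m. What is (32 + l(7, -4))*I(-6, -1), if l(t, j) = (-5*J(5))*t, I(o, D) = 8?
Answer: -24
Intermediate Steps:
l(t, j) = -5*t (l(t, j) = (-5*(-4 + 5))*t = (-5*1)*t = -5*t)
(32 + l(7, -4))*I(-6, -1) = (32 - 5*7)*8 = (32 - 35)*8 = -3*8 = -24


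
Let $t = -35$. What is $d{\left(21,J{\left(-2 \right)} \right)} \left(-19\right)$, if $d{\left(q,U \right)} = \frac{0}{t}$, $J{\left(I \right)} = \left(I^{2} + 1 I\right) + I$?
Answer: $0$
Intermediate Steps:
$J{\left(I \right)} = I^{2} + 2 I$ ($J{\left(I \right)} = \left(I^{2} + I\right) + I = \left(I + I^{2}\right) + I = I^{2} + 2 I$)
$d{\left(q,U \right)} = 0$ ($d{\left(q,U \right)} = \frac{0}{-35} = 0 \left(- \frac{1}{35}\right) = 0$)
$d{\left(21,J{\left(-2 \right)} \right)} \left(-19\right) = 0 \left(-19\right) = 0$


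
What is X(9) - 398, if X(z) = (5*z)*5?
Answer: -173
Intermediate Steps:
X(z) = 25*z
X(9) - 398 = 25*9 - 398 = 225 - 398 = -173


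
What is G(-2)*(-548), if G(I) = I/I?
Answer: -548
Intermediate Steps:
G(I) = 1
G(-2)*(-548) = 1*(-548) = -548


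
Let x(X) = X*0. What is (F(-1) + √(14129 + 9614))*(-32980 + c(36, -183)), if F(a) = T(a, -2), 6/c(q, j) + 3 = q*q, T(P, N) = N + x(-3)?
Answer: 28428756/431 - 14214378*√23743/431 ≈ -5.0158e+6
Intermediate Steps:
x(X) = 0
T(P, N) = N (T(P, N) = N + 0 = N)
c(q, j) = 6/(-3 + q²) (c(q, j) = 6/(-3 + q*q) = 6/(-3 + q²))
F(a) = -2
(F(-1) + √(14129 + 9614))*(-32980 + c(36, -183)) = (-2 + √(14129 + 9614))*(-32980 + 6/(-3 + 36²)) = (-2 + √23743)*(-32980 + 6/(-3 + 1296)) = (-2 + √23743)*(-32980 + 6/1293) = (-2 + √23743)*(-32980 + 6*(1/1293)) = (-2 + √23743)*(-32980 + 2/431) = (-2 + √23743)*(-14214378/431) = 28428756/431 - 14214378*√23743/431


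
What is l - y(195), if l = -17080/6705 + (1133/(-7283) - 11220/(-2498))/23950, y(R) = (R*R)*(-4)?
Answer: 44435388843378810533/292150775815650 ≈ 1.5210e+5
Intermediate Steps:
y(R) = -4*R² (y(R) = R²*(-4) = -4*R²)
l = -744158181554467/292150775815650 (l = -17080*1/6705 + (1133*(-1/7283) - 11220*(-1/2498))*(1/23950) = -3416/1341 + (-1133/7283 + 5610/1249)*(1/23950) = -3416/1341 + (39442513/9096467)*(1/23950) = -3416/1341 + 39442513/217860384650 = -744158181554467/292150775815650 ≈ -2.5472)
l - y(195) = -744158181554467/292150775815650 - (-4)*195² = -744158181554467/292150775815650 - (-4)*38025 = -744158181554467/292150775815650 - 1*(-152100) = -744158181554467/292150775815650 + 152100 = 44435388843378810533/292150775815650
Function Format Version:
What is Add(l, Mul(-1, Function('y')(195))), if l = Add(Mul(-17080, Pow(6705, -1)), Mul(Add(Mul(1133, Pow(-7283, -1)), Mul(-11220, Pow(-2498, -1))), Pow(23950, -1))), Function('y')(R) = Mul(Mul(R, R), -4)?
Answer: Rational(44435388843378810533, 292150775815650) ≈ 1.5210e+5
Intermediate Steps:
Function('y')(R) = Mul(-4, Pow(R, 2)) (Function('y')(R) = Mul(Pow(R, 2), -4) = Mul(-4, Pow(R, 2)))
l = Rational(-744158181554467, 292150775815650) (l = Add(Mul(-17080, Rational(1, 6705)), Mul(Add(Mul(1133, Rational(-1, 7283)), Mul(-11220, Rational(-1, 2498))), Rational(1, 23950))) = Add(Rational(-3416, 1341), Mul(Add(Rational(-1133, 7283), Rational(5610, 1249)), Rational(1, 23950))) = Add(Rational(-3416, 1341), Mul(Rational(39442513, 9096467), Rational(1, 23950))) = Add(Rational(-3416, 1341), Rational(39442513, 217860384650)) = Rational(-744158181554467, 292150775815650) ≈ -2.5472)
Add(l, Mul(-1, Function('y')(195))) = Add(Rational(-744158181554467, 292150775815650), Mul(-1, Mul(-4, Pow(195, 2)))) = Add(Rational(-744158181554467, 292150775815650), Mul(-1, Mul(-4, 38025))) = Add(Rational(-744158181554467, 292150775815650), Mul(-1, -152100)) = Add(Rational(-744158181554467, 292150775815650), 152100) = Rational(44435388843378810533, 292150775815650)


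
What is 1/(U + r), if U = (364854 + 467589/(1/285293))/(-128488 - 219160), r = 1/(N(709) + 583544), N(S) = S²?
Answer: -53946278400/20700381222605761 ≈ -2.6061e-6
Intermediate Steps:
r = 1/1086225 (r = 1/(709² + 583544) = 1/(502681 + 583544) = 1/1086225 ≈ 9.2062e-7)
U = -133400233431/347648 (U = (364854 + 467589/(1/285293))/(-347648) = (364854 + 467589*285293)*(-1/347648) = (364854 + 133399868577)*(-1/347648) = 133400233431*(-1/347648) = -133400233431/347648 ≈ -3.8372e+5)
1/(U + r) = 1/(-133400233431/347648 + 1/1086225) = 1/(-20700381222605761/53946278400) = -53946278400/20700381222605761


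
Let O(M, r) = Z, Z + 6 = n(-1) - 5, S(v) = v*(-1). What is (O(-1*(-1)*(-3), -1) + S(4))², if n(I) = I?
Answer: 256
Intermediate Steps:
S(v) = -v
Z = -12 (Z = -6 + (-1 - 5) = -6 - 6 = -12)
O(M, r) = -12
(O(-1*(-1)*(-3), -1) + S(4))² = (-12 - 1*4)² = (-12 - 4)² = (-16)² = 256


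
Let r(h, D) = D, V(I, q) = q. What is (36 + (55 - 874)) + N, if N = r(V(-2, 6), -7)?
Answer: -790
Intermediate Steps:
N = -7
(36 + (55 - 874)) + N = (36 + (55 - 874)) - 7 = (36 - 819) - 7 = -783 - 7 = -790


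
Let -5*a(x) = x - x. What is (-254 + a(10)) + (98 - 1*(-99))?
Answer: -57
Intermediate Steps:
a(x) = 0 (a(x) = -(x - x)/5 = -1/5*0 = 0)
(-254 + a(10)) + (98 - 1*(-99)) = (-254 + 0) + (98 - 1*(-99)) = -254 + (98 + 99) = -254 + 197 = -57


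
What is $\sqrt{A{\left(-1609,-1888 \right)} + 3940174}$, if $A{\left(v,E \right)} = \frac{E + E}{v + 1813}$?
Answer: $\frac{\sqrt{10248344430}}{51} \approx 1985.0$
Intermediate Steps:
$A{\left(v,E \right)} = \frac{2 E}{1813 + v}$
$\sqrt{A{\left(-1609,-1888 \right)} + 3940174} = \sqrt{2 \left(-1888\right) \frac{1}{1813 - 1609} + 3940174} = \sqrt{2 \left(-1888\right) \frac{1}{204} + 3940174} = \sqrt{- \frac{944}{51} + 3940174} = \sqrt{\frac{200947930}{51}} = \frac{\sqrt{10248344430}}{51}$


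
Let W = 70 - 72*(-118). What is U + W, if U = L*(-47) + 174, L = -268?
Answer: 21336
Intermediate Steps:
U = 12770 (U = -268*(-47) + 174 = 12596 + 174 = 12770)
W = 8566 (W = 70 + 8496 = 8566)
U + W = 12770 + 8566 = 21336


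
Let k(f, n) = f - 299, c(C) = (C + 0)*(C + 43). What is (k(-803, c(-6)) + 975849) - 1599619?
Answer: -624872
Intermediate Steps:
c(C) = C*(43 + C)
k(f, n) = -299 + f
(k(-803, c(-6)) + 975849) - 1599619 = ((-299 - 803) + 975849) - 1599619 = (-1102 + 975849) - 1599619 = 974747 - 1599619 = -624872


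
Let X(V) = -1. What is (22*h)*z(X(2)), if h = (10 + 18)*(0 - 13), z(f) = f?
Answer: 8008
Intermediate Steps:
h = -364 (h = 28*(-13) = -364)
(22*h)*z(X(2)) = (22*(-364))*(-1) = -8008*(-1) = 8008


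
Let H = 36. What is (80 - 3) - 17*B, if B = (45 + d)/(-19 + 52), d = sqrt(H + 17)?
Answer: 592/11 - 17*sqrt(53)/33 ≈ 50.068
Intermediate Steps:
d = sqrt(53) (d = sqrt(36 + 17) = sqrt(53) ≈ 7.2801)
B = 15/11 + sqrt(53)/33 (B = (45 + sqrt(53))/(-19 + 52) = (45 + sqrt(53))/33 = (45 + sqrt(53))*(1/33) = 15/11 + sqrt(53)/33 ≈ 1.5842)
(80 - 3) - 17*B = (80 - 3) - 17*(15/11 + sqrt(53)/33) = 77 + (-255/11 - 17*sqrt(53)/33) = 592/11 - 17*sqrt(53)/33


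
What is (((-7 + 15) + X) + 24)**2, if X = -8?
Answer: 576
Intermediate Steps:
(((-7 + 15) + X) + 24)**2 = (((-7 + 15) - 8) + 24)**2 = ((8 - 8) + 24)**2 = (0 + 24)**2 = 24**2 = 576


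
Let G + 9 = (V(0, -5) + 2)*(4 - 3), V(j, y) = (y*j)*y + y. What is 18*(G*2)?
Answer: -432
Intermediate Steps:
V(j, y) = y + j*y² (V(j, y) = (j*y)*y + y = j*y² + y = y + j*y²)
G = -12 (G = -9 + (-5*(1 + 0*(-5)) + 2)*(4 - 3) = -9 + (-5*(1 + 0) + 2)*1 = -9 + (-5*1 + 2)*1 = -9 + (-5 + 2)*1 = -9 - 3*1 = -9 - 3 = -12)
18*(G*2) = 18*(-12*2) = 18*(-24) = -432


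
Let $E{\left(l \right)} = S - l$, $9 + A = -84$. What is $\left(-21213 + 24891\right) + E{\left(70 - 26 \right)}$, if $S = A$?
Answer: $3541$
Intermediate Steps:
$A = -93$ ($A = -9 - 84 = -93$)
$S = -93$
$E{\left(l \right)} = -93 - l$
$\left(-21213 + 24891\right) + E{\left(70 - 26 \right)} = \left(-21213 + 24891\right) - 137 = 3678 - 137 = 3541$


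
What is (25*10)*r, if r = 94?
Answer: 23500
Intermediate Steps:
(25*10)*r = (25*10)*94 = 250*94 = 23500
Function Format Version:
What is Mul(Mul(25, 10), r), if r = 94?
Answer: 23500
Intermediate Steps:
Mul(Mul(25, 10), r) = Mul(Mul(25, 10), 94) = Mul(250, 94) = 23500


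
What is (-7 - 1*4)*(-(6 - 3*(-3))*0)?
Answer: 0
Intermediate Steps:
(-7 - 1*4)*(-(6 - 3*(-3))*0) = (-7 - 4)*(-(6 - 1*(-9))*0) = -11*(-(6 + 9))*0 = -11*(-1*15)*0 = -(-165)*0 = -11*0 = 0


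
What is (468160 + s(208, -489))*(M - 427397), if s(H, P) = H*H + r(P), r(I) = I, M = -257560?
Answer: -349968504795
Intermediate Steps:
s(H, P) = P + H**2 (s(H, P) = H*H + P = H**2 + P = P + H**2)
(468160 + s(208, -489))*(M - 427397) = (468160 + (-489 + 208**2))*(-257560 - 427397) = (468160 + (-489 + 43264))*(-684957) = (468160 + 42775)*(-684957) = 510935*(-684957) = -349968504795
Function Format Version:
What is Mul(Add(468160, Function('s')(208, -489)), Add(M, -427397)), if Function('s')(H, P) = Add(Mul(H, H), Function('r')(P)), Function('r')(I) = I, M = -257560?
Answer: -349968504795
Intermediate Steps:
Function('s')(H, P) = Add(P, Pow(H, 2)) (Function('s')(H, P) = Add(Mul(H, H), P) = Add(Pow(H, 2), P) = Add(P, Pow(H, 2)))
Mul(Add(468160, Function('s')(208, -489)), Add(M, -427397)) = Mul(Add(468160, Add(-489, Pow(208, 2))), Add(-257560, -427397)) = Mul(Add(468160, Add(-489, 43264)), -684957) = Mul(Add(468160, 42775), -684957) = Mul(510935, -684957) = -349968504795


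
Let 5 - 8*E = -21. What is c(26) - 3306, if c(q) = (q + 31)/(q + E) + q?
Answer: -127844/39 ≈ -3278.1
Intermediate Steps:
E = 13/4 (E = 5/8 - ⅛*(-21) = 5/8 + 21/8 = 13/4 ≈ 3.2500)
c(q) = q + (31 + q)/(13/4 + q) (c(q) = (q + 31)/(q + 13/4) + q = (31 + q)/(13/4 + q) + q = q + (31 + q)/(13/4 + q))
c(26) - 3306 = (124 + 4*26² + 17*26)/(13 + 4*26) - 3306 = (124 + 4*676 + 442)/(13 + 104) - 3306 = (124 + 2704 + 442)/117 - 3306 = (1/117)*3270 - 3306 = 1090/39 - 3306 = -127844/39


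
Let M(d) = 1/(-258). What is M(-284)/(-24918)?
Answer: 1/6428844 ≈ 1.5555e-7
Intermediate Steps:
M(d) = -1/258
M(-284)/(-24918) = -1/258/(-24918) = -1/258*(-1/24918) = 1/6428844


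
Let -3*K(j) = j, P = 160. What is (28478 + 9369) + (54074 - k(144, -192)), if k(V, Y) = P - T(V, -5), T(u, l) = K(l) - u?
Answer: 274856/3 ≈ 91619.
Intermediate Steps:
K(j) = -j/3
T(u, l) = -u - l/3 (T(u, l) = -l/3 - u = -u - l/3)
k(V, Y) = 475/3 + V (k(V, Y) = 160 - (-V - 1/3*(-5)) = 160 - (-V + 5/3) = 160 - (5/3 - V) = 160 + (-5/3 + V) = 475/3 + V)
(28478 + 9369) + (54074 - k(144, -192)) = (28478 + 9369) + (54074 - (475/3 + 144)) = 37847 + (54074 - 1*907/3) = 37847 + (54074 - 907/3) = 37847 + 161315/3 = 274856/3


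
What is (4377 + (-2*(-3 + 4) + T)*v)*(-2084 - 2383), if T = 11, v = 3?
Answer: -19672668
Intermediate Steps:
(4377 + (-2*(-3 + 4) + T)*v)*(-2084 - 2383) = (4377 + (-2*(-3 + 4) + 11)*3)*(-2084 - 2383) = (4377 + (-2*1 + 11)*3)*(-4467) = (4377 + (-2 + 11)*3)*(-4467) = (4377 + 9*3)*(-4467) = (4377 + 27)*(-4467) = 4404*(-4467) = -19672668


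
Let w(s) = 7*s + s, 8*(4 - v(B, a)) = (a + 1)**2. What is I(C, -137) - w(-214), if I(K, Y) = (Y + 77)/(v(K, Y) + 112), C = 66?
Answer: 313301/183 ≈ 1712.0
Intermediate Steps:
v(B, a) = 4 - (1 + a)**2/8 (v(B, a) = 4 - (a + 1)**2/8 = 4 - (1 + a)**2/8)
w(s) = 8*s
I(K, Y) = (77 + Y)/(116 - (1 + Y)**2/8) (I(K, Y) = (Y + 77)/((4 - (1 + Y)**2/8) + 112) = (77 + Y)/(116 - (1 + Y)**2/8))
I(C, -137) - w(-214) = 8*(-77 - 1*(-137))/(-928 + (1 - 137)**2) - 8*(-214) = 8*(-77 + 137)/(-928 + (-136)**2) - 1*(-1712) = 8*60/(-928 + 18496) + 1712 = 8*60/17568 + 1712 = 8*(1/17568)*60 + 1712 = 5/183 + 1712 = 313301/183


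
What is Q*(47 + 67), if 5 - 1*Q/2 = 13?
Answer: -1824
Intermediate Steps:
Q = -16 (Q = 10 - 2*13 = 10 - 26 = -16)
Q*(47 + 67) = -16*(47 + 67) = -16*114 = -1824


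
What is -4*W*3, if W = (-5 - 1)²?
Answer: -432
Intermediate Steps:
W = 36 (W = (-6)² = 36)
-4*W*3 = -4*36*3 = -144*3 = -432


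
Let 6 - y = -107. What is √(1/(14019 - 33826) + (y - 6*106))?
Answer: I*√205181941034/19807 ≈ 22.869*I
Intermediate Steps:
y = 113 (y = 6 - 1*(-107) = 6 + 107 = 113)
√(1/(14019 - 33826) + (y - 6*106)) = √(1/(14019 - 33826) + (113 - 6*106)) = √(1/(-19807) + (113 - 636)) = √(-1/19807 - 523) = √(-10359062/19807) = I*√205181941034/19807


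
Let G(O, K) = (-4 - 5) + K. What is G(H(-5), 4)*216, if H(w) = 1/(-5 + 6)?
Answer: -1080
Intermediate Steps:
H(w) = 1 (H(w) = 1/1 = 1)
G(O, K) = -9 + K
G(H(-5), 4)*216 = (-9 + 4)*216 = -5*216 = -1080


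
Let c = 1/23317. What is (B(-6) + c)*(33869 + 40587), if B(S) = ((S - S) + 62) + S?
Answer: 97221145368/23317 ≈ 4.1695e+6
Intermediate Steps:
c = 1/23317 ≈ 4.2887e-5
B(S) = 62 + S (B(S) = (0 + 62) + S = 62 + S)
(B(-6) + c)*(33869 + 40587) = ((62 - 6) + 1/23317)*(33869 + 40587) = (56 + 1/23317)*74456 = (1305753/23317)*74456 = 97221145368/23317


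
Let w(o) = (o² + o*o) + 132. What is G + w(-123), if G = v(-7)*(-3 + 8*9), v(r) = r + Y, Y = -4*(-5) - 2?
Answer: 31149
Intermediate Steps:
Y = 18 (Y = 20 - 2 = 18)
v(r) = 18 + r (v(r) = r + 18 = 18 + r)
w(o) = 132 + 2*o² (w(o) = (o² + o²) + 132 = 2*o² + 132 = 132 + 2*o²)
G = 759 (G = (18 - 7)*(-3 + 8*9) = 11*(-3 + 72) = 11*69 = 759)
G + w(-123) = 759 + (132 + 2*(-123)²) = 759 + (132 + 2*15129) = 759 + (132 + 30258) = 759 + 30390 = 31149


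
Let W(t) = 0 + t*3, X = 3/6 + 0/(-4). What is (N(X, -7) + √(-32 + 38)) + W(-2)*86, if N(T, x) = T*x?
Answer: -1039/2 + √6 ≈ -517.05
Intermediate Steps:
X = ½ (X = 3*(⅙) + 0*(-¼) = ½ + 0 = ½ ≈ 0.50000)
W(t) = 3*t (W(t) = 0 + 3*t = 3*t)
(N(X, -7) + √(-32 + 38)) + W(-2)*86 = ((½)*(-7) + √(-32 + 38)) + (3*(-2))*86 = (-7/2 + √6) - 6*86 = (-7/2 + √6) - 516 = -1039/2 + √6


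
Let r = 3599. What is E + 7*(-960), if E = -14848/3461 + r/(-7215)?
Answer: -167925477259/24971115 ≈ -6724.8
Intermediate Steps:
E = -119584459/24971115 (E = -14848/3461 + 3599/(-7215) = -14848*1/3461 + 3599*(-1/7215) = -14848/3461 - 3599/7215 = -119584459/24971115 ≈ -4.7889)
E + 7*(-960) = -119584459/24971115 + 7*(-960) = -119584459/24971115 - 6720 = -167925477259/24971115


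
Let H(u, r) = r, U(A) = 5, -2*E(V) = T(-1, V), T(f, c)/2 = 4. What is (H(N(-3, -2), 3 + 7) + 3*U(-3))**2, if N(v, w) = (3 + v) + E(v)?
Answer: 625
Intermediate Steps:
T(f, c) = 8 (T(f, c) = 2*4 = 8)
E(V) = -4 (E(V) = -1/2*8 = -4)
N(v, w) = -1 + v (N(v, w) = (3 + v) - 4 = -1 + v)
(H(N(-3, -2), 3 + 7) + 3*U(-3))**2 = ((3 + 7) + 3*5)**2 = (10 + 15)**2 = 25**2 = 625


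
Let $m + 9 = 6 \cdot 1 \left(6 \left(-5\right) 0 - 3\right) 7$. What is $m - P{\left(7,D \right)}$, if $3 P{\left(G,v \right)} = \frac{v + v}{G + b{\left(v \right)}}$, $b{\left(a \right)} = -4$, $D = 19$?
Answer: $- \frac{1253}{9} \approx -139.22$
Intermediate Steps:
$P{\left(G,v \right)} = \frac{2 v}{3 \left(-4 + G\right)}$ ($P{\left(G,v \right)} = \frac{\left(v + v\right) \frac{1}{G - 4}}{3} = \frac{2 v \frac{1}{-4 + G}}{3} = \frac{2 v}{3 \left(-4 + G\right)}$)
$m = -135$ ($m = -9 + 6 \cdot 1 \left(6 \left(-5\right) 0 - 3\right) 7 = -9 + 6 \cdot 1 \left(\left(-30\right) 0 - 3\right) 7 = -9 + 6 \cdot 1 \left(0 - 3\right) 7 = -9 + 6 \cdot 1 \left(-3\right) 7 = -9 + 6 \left(-3\right) 7 = -9 - 126 = -135$)
$m - P{\left(7,D \right)} = -135 - \frac{2}{3} \cdot 19 \frac{1}{-4 + 7} = -135 - \frac{2}{3} \cdot 19 \cdot \frac{1}{3} = -135 - \frac{38}{9} = - \frac{1253}{9}$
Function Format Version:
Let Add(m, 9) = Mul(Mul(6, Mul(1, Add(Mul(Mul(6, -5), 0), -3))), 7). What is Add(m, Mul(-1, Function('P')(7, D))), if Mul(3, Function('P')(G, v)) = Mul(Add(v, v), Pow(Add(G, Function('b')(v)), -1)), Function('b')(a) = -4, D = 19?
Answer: Rational(-1253, 9) ≈ -139.22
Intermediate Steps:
Function('P')(G, v) = Mul(Rational(2, 3), v, Pow(Add(-4, G), -1)) (Function('P')(G, v) = Mul(Rational(1, 3), Mul(Add(v, v), Pow(Add(G, -4), -1))) = Mul(Rational(1, 3), Mul(Mul(2, v), Pow(Add(-4, G), -1))) = Mul(Rational(1, 3), Mul(2, v, Pow(Add(-4, G), -1))) = Mul(Rational(2, 3), v, Pow(Add(-4, G), -1)))
m = -135 (m = Add(-9, Mul(Mul(6, Mul(1, Add(Mul(Mul(6, -5), 0), -3))), 7)) = Add(-9, Mul(Mul(6, Mul(1, Add(Mul(-30, 0), -3))), 7)) = Add(-9, Mul(Mul(6, Mul(1, Add(0, -3))), 7)) = Add(-9, Mul(Mul(6, Mul(1, -3)), 7)) = Add(-9, Mul(Mul(6, -3), 7)) = Add(-9, Mul(-18, 7)) = Add(-9, -126) = -135)
Add(m, Mul(-1, Function('P')(7, D))) = Add(-135, Mul(-1, Mul(Rational(2, 3), 19, Pow(Add(-4, 7), -1)))) = Add(-135, Mul(-1, Mul(Rational(2, 3), 19, Pow(3, -1)))) = Add(-135, Mul(-1, Mul(Rational(2, 3), 19, Rational(1, 3)))) = Add(-135, Mul(-1, Rational(38, 9))) = Add(-135, Rational(-38, 9)) = Rational(-1253, 9)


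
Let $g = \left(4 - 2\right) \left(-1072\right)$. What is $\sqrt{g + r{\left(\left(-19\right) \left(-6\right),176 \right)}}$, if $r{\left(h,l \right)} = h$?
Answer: $i \sqrt{2030} \approx 45.056 i$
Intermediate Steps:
$g = -2144$ ($g = \left(4 - 2\right) \left(-1072\right) = 2 \left(-1072\right) = -2144$)
$\sqrt{g + r{\left(\left(-19\right) \left(-6\right),176 \right)}} = \sqrt{-2144 - -114} = \sqrt{-2144 + 114} = \sqrt{-2030} = i \sqrt{2030}$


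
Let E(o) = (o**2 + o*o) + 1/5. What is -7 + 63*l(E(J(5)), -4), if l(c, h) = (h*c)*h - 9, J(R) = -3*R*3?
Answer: 20410138/5 ≈ 4.0820e+6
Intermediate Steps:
J(R) = -9*R
E(o) = 1/5 + 2*o**2 (E(o) = (o**2 + o**2) + 1/5 = 2*o**2 + 1/5 = 1/5 + 2*o**2)
l(c, h) = -9 + c*h**2 (l(c, h) = (c*h)*h - 9 = c*h**2 - 9 = -9 + c*h**2)
-7 + 63*l(E(J(5)), -4) = -7 + 63*(-9 + (1/5 + 2*(-9*5)**2)*(-4)**2) = -7 + 63*(-9 + (1/5 + 2*(-45)**2)*16) = -7 + 63*(-9 + (1/5 + 2*2025)*16) = -7 + 63*(-9 + (1/5 + 4050)*16) = -7 + 63*(-9 + (20251/5)*16) = -7 + 63*(-9 + 324016/5) = -7 + 63*(323971/5) = -7 + 20410173/5 = 20410138/5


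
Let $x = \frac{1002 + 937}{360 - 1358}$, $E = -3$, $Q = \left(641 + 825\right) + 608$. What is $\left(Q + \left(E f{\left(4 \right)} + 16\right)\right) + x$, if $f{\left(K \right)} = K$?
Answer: $\frac{2071905}{998} \approx 2076.1$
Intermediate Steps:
$Q = 2074$ ($Q = 1466 + 608 = 2074$)
$x = - \frac{1939}{998}$ ($x = \frac{1939}{-998} = 1939 \left(- \frac{1}{998}\right) = - \frac{1939}{998} \approx -1.9429$)
$\left(Q + \left(E f{\left(4 \right)} + 16\right)\right) + x = \left(2074 + \left(\left(-3\right) 4 + 16\right)\right) - \frac{1939}{998} = \left(2074 + \left(-12 + 16\right)\right) - \frac{1939}{998} = \left(2074 + 4\right) - \frac{1939}{998} = 2078 - \frac{1939}{998} = \frac{2071905}{998}$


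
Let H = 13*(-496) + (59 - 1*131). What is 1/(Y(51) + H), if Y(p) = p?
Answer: -1/6469 ≈ -0.00015458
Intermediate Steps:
H = -6520 (H = -6448 + (59 - 131) = -6448 - 72 = -6520)
1/(Y(51) + H) = 1/(51 - 6520) = 1/(-6469) = -1/6469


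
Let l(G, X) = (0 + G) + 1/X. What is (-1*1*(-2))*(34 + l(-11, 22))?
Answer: 507/11 ≈ 46.091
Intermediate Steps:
l(G, X) = G + 1/X
(-1*1*(-2))*(34 + l(-11, 22)) = (-1*1*(-2))*(34 + (-11 + 1/22)) = (-1*(-2))*(34 + (-11 + 1/22)) = 2*(34 - 241/22) = 2*(507/22) = 507/11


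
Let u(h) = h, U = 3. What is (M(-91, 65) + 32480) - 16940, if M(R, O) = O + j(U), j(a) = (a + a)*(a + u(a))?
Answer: 15641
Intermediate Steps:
j(a) = 4*a² (j(a) = (a + a)*(a + a) = (2*a)*(2*a) = 4*a²)
M(R, O) = 36 + O (M(R, O) = O + 4*3² = O + 4*9 = O + 36 = 36 + O)
(M(-91, 65) + 32480) - 16940 = ((36 + 65) + 32480) - 16940 = (101 + 32480) - 16940 = 32581 - 16940 = 15641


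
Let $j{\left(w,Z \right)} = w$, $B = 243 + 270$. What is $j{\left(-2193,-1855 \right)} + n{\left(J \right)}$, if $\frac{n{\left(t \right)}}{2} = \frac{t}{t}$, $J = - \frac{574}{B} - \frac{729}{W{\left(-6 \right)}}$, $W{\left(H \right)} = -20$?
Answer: $-2191$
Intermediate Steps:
$B = 513$
$J = \frac{362497}{10260}$ ($J = - \frac{574}{513} - \frac{729}{-20} = \left(-574\right) \frac{1}{513} - - \frac{729}{20} = - \frac{574}{513} + \frac{729}{20} = \frac{362497}{10260} \approx 35.331$)
$n{\left(t \right)} = 2$ ($n{\left(t \right)} = 2 \frac{t}{t} = 2 \cdot 1 = 2$)
$j{\left(-2193,-1855 \right)} + n{\left(J \right)} = -2193 + 2 = -2191$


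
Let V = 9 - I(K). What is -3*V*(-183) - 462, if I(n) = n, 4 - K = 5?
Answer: 5028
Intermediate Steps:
K = -1 (K = 4 - 1*5 = 4 - 5 = -1)
V = 10 (V = 9 - 1*(-1) = 9 + 1 = 10)
-3*V*(-183) - 462 = -3*10*(-183) - 462 = -30*(-183) - 462 = 5490 - 462 = 5028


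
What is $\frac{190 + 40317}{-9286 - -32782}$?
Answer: $\frac{40507}{23496} \approx 1.724$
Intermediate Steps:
$\frac{190 + 40317}{-9286 - -32782} = \frac{40507}{-9286 + 32782} = \frac{40507}{23496}$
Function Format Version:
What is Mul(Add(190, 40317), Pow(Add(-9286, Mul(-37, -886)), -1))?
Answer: Rational(40507, 23496) ≈ 1.7240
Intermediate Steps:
Mul(Add(190, 40317), Pow(Add(-9286, Mul(-37, -886)), -1)) = Mul(40507, Pow(Add(-9286, 32782), -1)) = Mul(40507, Pow(23496, -1)) = Mul(40507, Rational(1, 23496)) = Rational(40507, 23496)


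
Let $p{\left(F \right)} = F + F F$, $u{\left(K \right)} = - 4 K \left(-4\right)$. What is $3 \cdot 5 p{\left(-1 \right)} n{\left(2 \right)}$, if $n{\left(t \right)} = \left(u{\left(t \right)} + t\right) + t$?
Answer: $0$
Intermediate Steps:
$u{\left(K \right)} = 16 K$
$p{\left(F \right)} = F + F^{2}$
$n{\left(t \right)} = 18 t$ ($n{\left(t \right)} = \left(16 t + t\right) + t = 17 t + t = 18 t$)
$3 \cdot 5 p{\left(-1 \right)} n{\left(2 \right)} = 3 \cdot 5 \left(- (1 - 1)\right) 18 \cdot 2 = 15 \left(\left(-1\right) 0\right) 36 = 15 \cdot 0 \cdot 36 = 0 \cdot 36 = 0$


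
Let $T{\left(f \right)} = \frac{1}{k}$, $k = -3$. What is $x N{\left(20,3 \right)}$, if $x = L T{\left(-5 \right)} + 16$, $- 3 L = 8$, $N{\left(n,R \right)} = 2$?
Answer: $\frac{304}{9} \approx 33.778$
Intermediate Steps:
$T{\left(f \right)} = - \frac{1}{3}$ ($T{\left(f \right)} = \frac{1}{-3} = - \frac{1}{3}$)
$L = - \frac{8}{3}$ ($L = \left(- \frac{1}{3}\right) 8 = - \frac{8}{3} \approx -2.6667$)
$x = \frac{152}{9}$ ($x = \left(- \frac{8}{3}\right) \left(- \frac{1}{3}\right) + 16 = \frac{8}{9} + 16 = \frac{152}{9} \approx 16.889$)
$x N{\left(20,3 \right)} = \frac{152}{9} \cdot 2 = \frac{304}{9}$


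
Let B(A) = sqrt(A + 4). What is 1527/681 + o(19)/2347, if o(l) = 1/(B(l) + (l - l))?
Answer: 509/227 + sqrt(23)/53981 ≈ 2.2424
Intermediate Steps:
B(A) = sqrt(4 + A)
o(l) = 1/sqrt(4 + l) (o(l) = 1/(sqrt(4 + l) + (l - l)) = 1/(sqrt(4 + l) + 0) = 1/(sqrt(4 + l)) = 1/sqrt(4 + l))
1527/681 + o(19)/2347 = 1527/681 + 1/(sqrt(4 + 19)*2347) = 1527*(1/681) + (1/2347)/sqrt(23) = 509/227 + (sqrt(23)/23)*(1/2347) = 509/227 + sqrt(23)/53981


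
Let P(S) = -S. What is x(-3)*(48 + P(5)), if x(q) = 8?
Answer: 344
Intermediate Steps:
x(-3)*(48 + P(5)) = 8*(48 - 1*5) = 8*(48 - 5) = 8*43 = 344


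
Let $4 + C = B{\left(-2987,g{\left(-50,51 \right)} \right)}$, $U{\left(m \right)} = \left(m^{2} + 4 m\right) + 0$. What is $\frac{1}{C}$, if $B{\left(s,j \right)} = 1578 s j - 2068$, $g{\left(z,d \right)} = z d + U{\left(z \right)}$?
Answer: $\frac{1}{1178369428} \approx 8.4863 \cdot 10^{-10}$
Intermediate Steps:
$U{\left(m \right)} = m^{2} + 4 m$
$g{\left(z,d \right)} = d z + z \left(4 + z\right)$ ($g{\left(z,d \right)} = z d + z \left(4 + z\right) = d z + z \left(4 + z\right)$)
$B{\left(s,j \right)} = -2068 + 1578 j s$ ($B{\left(s,j \right)} = 1578 j s - 2068 = -2068 + 1578 j s$)
$C = 1178369428$ ($C = -4 - \left(2068 - 1578 \left(- 50 \left(4 + 51 - 50\right)\right) \left(-2987\right)\right) = -4 - \left(2068 - 1578 \left(\left(-50\right) 5\right) \left(-2987\right)\right) = -4 - \left(2068 + 394500 \left(-2987\right)\right) = -4 + \left(-2068 + 1178371500\right) = -4 + 1178369432 = 1178369428$)
$\frac{1}{C} = \frac{1}{1178369428}$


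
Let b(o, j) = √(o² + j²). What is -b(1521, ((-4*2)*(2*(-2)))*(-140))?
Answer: -√22383841 ≈ -4731.2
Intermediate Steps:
b(o, j) = √(j² + o²)
-b(1521, ((-4*2)*(2*(-2)))*(-140)) = -√((((-4*2)*(2*(-2)))*(-140))² + 1521²) = -√((-8*(-4)*(-140))² + 2313441) = -√((32*(-140))² + 2313441) = -√((-4480)² + 2313441) = -√(20070400 + 2313441) = -√22383841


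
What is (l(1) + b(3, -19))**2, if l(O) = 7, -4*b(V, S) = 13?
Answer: 225/16 ≈ 14.063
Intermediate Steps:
b(V, S) = -13/4 (b(V, S) = -1/4*13 = -13/4)
(l(1) + b(3, -19))**2 = (7 - 13/4)**2 = (15/4)**2 = 225/16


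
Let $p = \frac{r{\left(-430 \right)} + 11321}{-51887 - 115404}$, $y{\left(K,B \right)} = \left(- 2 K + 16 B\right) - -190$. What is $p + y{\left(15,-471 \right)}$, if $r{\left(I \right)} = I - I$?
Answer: $- \frac{1233949737}{167291} \approx -7376.1$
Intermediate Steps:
$r{\left(I \right)} = 0$
$y{\left(K,B \right)} = 190 - 2 K + 16 B$ ($y{\left(K,B \right)} = \left(- 2 K + 16 B\right) + 190 = 190 - 2 K + 16 B$)
$p = - \frac{11321}{167291}$ ($p = \frac{0 + 11321}{-51887 - 115404} = \frac{11321}{-167291} = 11321 \left(- \frac{1}{167291}\right) = - \frac{11321}{167291} \approx -0.067672$)
$p + y{\left(15,-471 \right)} = - \frac{11321}{167291} + \left(190 - 30 + 16 \left(-471\right)\right) = - \frac{11321}{167291} - 7376 = - \frac{1233949737}{167291}$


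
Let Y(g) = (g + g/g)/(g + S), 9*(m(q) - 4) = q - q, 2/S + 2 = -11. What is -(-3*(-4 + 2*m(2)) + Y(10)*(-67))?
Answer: 11117/128 ≈ 86.852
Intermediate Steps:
S = -2/13 (S = 2/(-2 - 11) = 2/(-13) = 2*(-1/13) = -2/13 ≈ -0.15385)
m(q) = 4 (m(q) = 4 + (q - q)/9 = 4 + (⅑)*0 = 4 + 0 = 4)
Y(g) = (1 + g)/(-2/13 + g) (Y(g) = (g + g/g)/(g - 2/13) = (g + 1)/(-2/13 + g) = (1 + g)/(-2/13 + g))
-(-3*(-4 + 2*m(2)) + Y(10)*(-67)) = -(-3*(-4 + 2*4) + (13*(1 + 10)/(-2 + 13*10))*(-67)) = -(-3*(-4 + 8) + (13*11/(-2 + 130))*(-67)) = -(-3*4 + (13*11/128)*(-67)) = -(-12 + (13*(1/128)*11)*(-67)) = -(-12 + (143/128)*(-67)) = -(-12 - 9581/128) = -1*(-11117/128) = 11117/128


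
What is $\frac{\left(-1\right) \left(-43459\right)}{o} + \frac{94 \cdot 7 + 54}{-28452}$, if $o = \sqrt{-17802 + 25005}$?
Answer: $- \frac{178}{7113} + \frac{43459 \sqrt{3}}{147} \approx 512.04$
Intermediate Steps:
$o = 49 \sqrt{3}$ ($o = \sqrt{7203} = 49 \sqrt{3} \approx 84.87$)
$\frac{\left(-1\right) \left(-43459\right)}{o} + \frac{94 \cdot 7 + 54}{-28452} = \frac{\left(-1\right) \left(-43459\right)}{49 \sqrt{3}} + \frac{94 \cdot 7 + 54}{-28452} = 43459 \frac{\sqrt{3}}{147} + \left(658 + 54\right) \left(- \frac{1}{28452}\right) = \frac{43459 \sqrt{3}}{147} + 712 \left(- \frac{1}{28452}\right) = \frac{43459 \sqrt{3}}{147} - \frac{178}{7113} = - \frac{178}{7113} + \frac{43459 \sqrt{3}}{147}$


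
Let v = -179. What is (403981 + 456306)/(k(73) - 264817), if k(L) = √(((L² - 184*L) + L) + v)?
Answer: -227818622479/70128051698 - 860287*I*√8209/70128051698 ≈ -3.2486 - 0.0011115*I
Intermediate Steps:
k(L) = √(-179 + L² - 183*L) (k(L) = √(((L² - 184*L) + L) - 179) = √((L² - 183*L) - 179) = √(-179 + L² - 183*L))
(403981 + 456306)/(k(73) - 264817) = (403981 + 456306)/(√(-179 + 73² - 183*73) - 264817) = 860287/(√(-179 + 5329 - 13359) - 264817) = 860287/(√(-8209) - 264817) = 860287/(I*√8209 - 264817) = 860287/(-264817 + I*√8209)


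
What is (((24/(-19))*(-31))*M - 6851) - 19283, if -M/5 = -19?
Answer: -22414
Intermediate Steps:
M = 95 (M = -5*(-19) = 95)
(((24/(-19))*(-31))*M - 6851) - 19283 = (((24/(-19))*(-31))*95 - 6851) - 19283 = (((24*(-1/19))*(-31))*95 - 6851) - 19283 = (-24/19*(-31)*95 - 6851) - 19283 = ((744/19)*95 - 6851) - 19283 = (3720 - 6851) - 19283 = -3131 - 19283 = -22414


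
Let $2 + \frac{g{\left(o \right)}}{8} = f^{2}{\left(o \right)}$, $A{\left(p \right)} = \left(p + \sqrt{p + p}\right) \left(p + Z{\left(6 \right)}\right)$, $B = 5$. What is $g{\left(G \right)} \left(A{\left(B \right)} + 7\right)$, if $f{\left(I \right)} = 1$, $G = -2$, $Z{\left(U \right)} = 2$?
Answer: $-336 - 56 \sqrt{10} \approx -513.09$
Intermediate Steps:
$A{\left(p \right)} = \left(2 + p\right) \left(p + \sqrt{2} \sqrt{p}\right)$ ($A{\left(p \right)} = \left(p + \sqrt{p + p}\right) \left(p + 2\right) = \left(p + \sqrt{2 p}\right) \left(2 + p\right) = \left(p + \sqrt{2} \sqrt{p}\right) \left(2 + p\right) = \left(2 + p\right) \left(p + \sqrt{2} \sqrt{p}\right)$)
$g{\left(o \right)} = -8$ ($g{\left(o \right)} = -16 + 8 \cdot 1^{2} = -16 + 8 \cdot 1 = -16 + 8 = -8$)
$g{\left(G \right)} \left(A{\left(B \right)} + 7\right) = - 8 \left(\left(5^{2} + 2 \cdot 5 + \sqrt{2} \cdot 5^{\frac{3}{2}} + 2 \sqrt{2} \sqrt{5}\right) + 7\right) = - 8 \left(\left(25 + 10 + \sqrt{2} \cdot 5 \sqrt{5} + 2 \sqrt{10}\right) + 7\right) = - 8 \left(\left(25 + 10 + 5 \sqrt{10} + 2 \sqrt{10}\right) + 7\right) = - 8 \left(\left(35 + 7 \sqrt{10}\right) + 7\right) = - 8 \left(42 + 7 \sqrt{10}\right) = -336 - 56 \sqrt{10}$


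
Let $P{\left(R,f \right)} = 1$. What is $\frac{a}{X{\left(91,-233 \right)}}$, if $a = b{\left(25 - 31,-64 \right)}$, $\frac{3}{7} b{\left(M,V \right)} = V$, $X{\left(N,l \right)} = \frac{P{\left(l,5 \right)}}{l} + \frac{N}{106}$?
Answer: $- \frac{11064704}{63291} \approx -174.82$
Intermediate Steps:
$X{\left(N,l \right)} = \frac{1}{l} + \frac{N}{106}$ ($X{\left(N,l \right)} = 1 \frac{1}{l} + \frac{N}{106} = \frac{1}{l} + N \frac{1}{106} = \frac{1}{l} + \frac{N}{106}$)
$b{\left(M,V \right)} = \frac{7 V}{3}$
$a = - \frac{448}{3}$ ($a = \frac{7}{3} \left(-64\right) = - \frac{448}{3} \approx -149.33$)
$\frac{a}{X{\left(91,-233 \right)}} = - \frac{448}{3 \left(\frac{1}{-233} + \frac{1}{106} \cdot 91\right)} = - \frac{448}{3 \left(- \frac{1}{233} + \frac{91}{106}\right)} = - \frac{448}{3 \cdot \frac{21097}{24698}} = \left(- \frac{448}{3}\right) \frac{24698}{21097} = - \frac{11064704}{63291}$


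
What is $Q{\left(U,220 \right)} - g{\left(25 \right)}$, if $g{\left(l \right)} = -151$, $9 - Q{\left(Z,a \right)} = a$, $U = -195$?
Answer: $-60$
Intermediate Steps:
$Q{\left(Z,a \right)} = 9 - a$
$Q{\left(U,220 \right)} - g{\left(25 \right)} = \left(9 - 220\right) - -151 = \left(9 - 220\right) + 151 = -211 + 151 = -60$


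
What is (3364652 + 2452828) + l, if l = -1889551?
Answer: 3927929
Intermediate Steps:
(3364652 + 2452828) + l = (3364652 + 2452828) - 1889551 = 5817480 - 1889551 = 3927929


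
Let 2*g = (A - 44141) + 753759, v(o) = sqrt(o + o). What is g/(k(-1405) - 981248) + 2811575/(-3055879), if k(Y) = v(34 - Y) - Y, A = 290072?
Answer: -1398682741065004930/977975301014553903 - 166615*sqrt(2878)/320030767257 ≈ -1.4302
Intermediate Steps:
v(o) = sqrt(2)*sqrt(o) (v(o) = sqrt(2*o) = sqrt(2)*sqrt(o))
g = 499845 (g = ((290072 - 44141) + 753759)/2 = (245931 + 753759)/2 = (1/2)*999690 = 499845)
k(Y) = -Y + sqrt(2)*sqrt(34 - Y) (k(Y) = sqrt(2)*sqrt(34 - Y) - Y = -Y + sqrt(2)*sqrt(34 - Y))
g/(k(-1405) - 981248) + 2811575/(-3055879) = 499845/((sqrt(68 - 2*(-1405)) - 1*(-1405)) - 981248) + 2811575/(-3055879) = 499845/((sqrt(68 + 2810) + 1405) - 981248) + 2811575*(-1/3055879) = 499845/((sqrt(2878) + 1405) - 981248) - 2811575/3055879 = 499845/((1405 + sqrt(2878)) - 981248) - 2811575/3055879 = 499845/(-979843 + sqrt(2878)) - 2811575/3055879 = -2811575/3055879 + 499845/(-979843 + sqrt(2878))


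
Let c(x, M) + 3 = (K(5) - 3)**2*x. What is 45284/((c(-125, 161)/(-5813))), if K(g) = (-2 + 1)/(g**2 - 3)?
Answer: 127406171728/562577 ≈ 2.2647e+5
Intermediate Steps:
K(g) = -1/(-3 + g**2)
c(x, M) = -3 + 4489*x/484 (c(x, M) = -3 + (-1/(-3 + 5**2) - 3)**2*x = -3 + (-1/(-3 + 25) - 3)**2*x = -3 + (-1/22 - 3)**2*x = -3 + (-67/22)**2*x = -3 + 4489*x/484)
45284/((c(-125, 161)/(-5813))) = 45284/(((-3 + (4489/484)*(-125))/(-5813))) = 45284/(((-3 - 561125/484)*(-1/5813))) = 45284/((-562577/484*(-1/5813))) = 45284/(562577/2813492) = 45284*(2813492/562577) = 127406171728/562577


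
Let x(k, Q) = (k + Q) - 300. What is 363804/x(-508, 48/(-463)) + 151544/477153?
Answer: -20078887056217/44631937314 ≈ -449.88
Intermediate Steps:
x(k, Q) = -300 + Q + k (x(k, Q) = (Q + k) - 300 = -300 + Q + k)
363804/x(-508, 48/(-463)) + 151544/477153 = 363804/(-300 + 48/(-463) - 508) + 151544/477153 = 363804/(-300 + 48*(-1/463) - 508) + 151544*(1/477153) = 363804/(-300 - 48/463 - 508) + 151544/477153 = 363804/(-374152/463) + 151544/477153 = 363804*(-463/374152) + 151544/477153 = -42110313/93538 + 151544/477153 = -20078887056217/44631937314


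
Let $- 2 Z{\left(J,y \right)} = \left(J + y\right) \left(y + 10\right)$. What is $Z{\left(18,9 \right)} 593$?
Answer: $- \frac{304209}{2} \approx -1.521 \cdot 10^{5}$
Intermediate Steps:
$Z{\left(J,y \right)} = - \frac{\left(10 + y\right) \left(J + y\right)}{2}$ ($Z{\left(J,y \right)} = - \frac{\left(J + y\right) \left(y + 10\right)}{2} = - \frac{\left(J + y\right) \left(10 + y\right)}{2} = - \frac{\left(10 + y\right) \left(J + y\right)}{2}$)
$Z{\left(18,9 \right)} 593 = \left(\left(-5\right) 18 - 45 - \frac{9^{2}}{2} - 9 \cdot 9\right) 593 = \left(-90 - 45 - \frac{81}{2} - 81\right) 593 = \left(- \frac{513}{2}\right) 593 = - \frac{304209}{2}$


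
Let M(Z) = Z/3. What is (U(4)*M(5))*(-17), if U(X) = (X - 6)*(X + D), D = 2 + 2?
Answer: 1360/3 ≈ 453.33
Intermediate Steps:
D = 4
M(Z) = Z/3 (M(Z) = Z*(⅓) = Z/3)
U(X) = (-6 + X)*(4 + X) (U(X) = (X - 6)*(X + 4) = (-6 + X)*(4 + X))
(U(4)*M(5))*(-17) = ((-24 + 4² - 2*4)*((⅓)*5))*(-17) = ((-24 + 16 - 8)*(5/3))*(-17) = -16*5/3*(-17) = -80/3*(-17) = 1360/3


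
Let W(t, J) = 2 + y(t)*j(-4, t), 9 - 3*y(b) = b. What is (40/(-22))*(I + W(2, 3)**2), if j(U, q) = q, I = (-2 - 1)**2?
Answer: -9620/99 ≈ -97.172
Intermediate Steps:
I = 9 (I = (-3)**2 = 9)
y(b) = 3 - b/3
W(t, J) = 2 + t*(3 - t/3) (W(t, J) = 2 + (3 - t/3)*t = 2 + t*(3 - t/3))
(40/(-22))*(I + W(2, 3)**2) = (40/(-22))*(9 + (2 - 1/3*2*(-9 + 2))**2) = (40*(-1/22))*(9 + (2 - 1/3*2*(-7))**2) = -20*(9 + (2 + 14/3)**2)/11 = -20*(9 + (20/3)**2)/11 = -20*(9 + 400/9)/11 = -20/11*481/9 = -9620/99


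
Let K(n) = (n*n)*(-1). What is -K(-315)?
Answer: 99225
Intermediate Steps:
K(n) = -n**2 (K(n) = n**2*(-1) = -n**2)
-K(-315) = -(-1)*(-315)**2 = -(-1)*99225 = -1*(-99225) = 99225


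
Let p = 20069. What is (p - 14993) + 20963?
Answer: 26039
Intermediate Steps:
(p - 14993) + 20963 = (20069 - 14993) + 20963 = 5076 + 20963 = 26039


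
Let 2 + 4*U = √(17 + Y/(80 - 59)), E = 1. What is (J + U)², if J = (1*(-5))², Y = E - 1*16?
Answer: (686 + √798)²/784 ≈ 650.70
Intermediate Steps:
Y = -15 (Y = 1 - 1*16 = 1 - 16 = -15)
U = -½ + √798/28 (U = -½ + √(17 - 15/(80 - 59))/4 = -½ + √(17 - 15/21)/4 = -½ + √(17 - 15*1/21)/4 = -½ + √(17 - 5/7)/4 = -½ + √(114/7)/4 = -½ + (√798/7)/4 = -½ + √798/28 ≈ 0.50889)
J = 25 (J = (-5)² = 25)
(J + U)² = (25 + (-½ + √798/28))² = (49/2 + √798/28)²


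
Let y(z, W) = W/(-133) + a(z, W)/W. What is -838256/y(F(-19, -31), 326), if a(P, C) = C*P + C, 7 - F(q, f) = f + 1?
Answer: -13936006/591 ≈ -23580.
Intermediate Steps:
F(q, f) = 6 - f (F(q, f) = 7 - (f + 1) = 7 - (1 + f) = 7 + (-1 - f) = 6 - f)
a(P, C) = C + C*P
y(z, W) = 1 + z - W/133 (y(z, W) = W/(-133) + (W*(1 + z))/W = W*(-1/133) + (1 + z) = -W/133 + (1 + z) = 1 + z - W/133)
-838256/y(F(-19, -31), 326) = -838256/(1 + (6 - 1*(-31)) - 1/133*326) = -838256/(1 + (6 + 31) - 326/133) = -838256/(1 + 37 - 326/133) = -838256/4728/133 = -838256*133/4728 = -13936006/591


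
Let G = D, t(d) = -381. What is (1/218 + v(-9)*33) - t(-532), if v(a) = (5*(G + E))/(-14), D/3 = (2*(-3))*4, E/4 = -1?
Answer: 1948273/1526 ≈ 1276.7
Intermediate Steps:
E = -4 (E = 4*(-1) = -4)
D = -72 (D = 3*((2*(-3))*4) = 3*(-6*4) = 3*(-24) = -72)
G = -72
v(a) = 190/7 (v(a) = (5*(-72 - 4))/(-14) = (5*(-76))*(-1/14) = -380*(-1/14) = 190/7)
(1/218 + v(-9)*33) - t(-532) = (1/218 + (190/7)*33) - 1*(-381) = (1/218 + 6270/7) + 381 = 1366867/1526 + 381 = 1948273/1526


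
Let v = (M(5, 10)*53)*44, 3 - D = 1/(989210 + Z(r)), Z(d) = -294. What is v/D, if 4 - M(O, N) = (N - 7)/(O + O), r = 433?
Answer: 42663814072/14833735 ≈ 2876.1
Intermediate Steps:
M(O, N) = 4 - (-7 + N)/(2*O) (M(O, N) = 4 - (N - 7)/(O + O) = 4 - (-7 + N)/(2*O))
D = 2966747/988916 (D = 3 - 1/(989210 - 294) = 3 - 1/988916 = 2966747/988916 ≈ 3.0000)
v = 43142/5 (v = (((½)*(7 - 1*10 + 8*5)/5)*53)*44 = (((½)*(⅕)*(7 - 10 + 40))*53)*44 = (((½)*(⅕)*37)*53)*44 = ((37/10)*53)*44 = (1961/10)*44 = 43142/5 ≈ 8628.4)
v/D = 43142/(5*(2966747/988916)) = (43142/5)*(988916/2966747) = 42663814072/14833735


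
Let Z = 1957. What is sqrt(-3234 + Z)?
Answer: I*sqrt(1277) ≈ 35.735*I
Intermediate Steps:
sqrt(-3234 + Z) = sqrt(-3234 + 1957) = sqrt(-1277) = I*sqrt(1277)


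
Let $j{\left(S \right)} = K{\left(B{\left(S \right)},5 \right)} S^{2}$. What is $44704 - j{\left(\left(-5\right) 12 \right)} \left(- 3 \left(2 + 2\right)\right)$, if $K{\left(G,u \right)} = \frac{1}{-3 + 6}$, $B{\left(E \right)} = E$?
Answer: $59104$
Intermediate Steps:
$K{\left(G,u \right)} = \frac{1}{3}$
$j{\left(S \right)} = \frac{S^{2}}{3}$
$44704 - j{\left(\left(-5\right) 12 \right)} \left(- 3 \left(2 + 2\right)\right) = 44704 - \frac{\left(\left(-5\right) 12\right)^{2}}{3} \left(- 3 \left(2 + 2\right)\right) = 44704 - \frac{\left(-60\right)^{2}}{3} \left(\left(-3\right) 4\right) = 44704 - \frac{1}{3} \cdot 3600 \left(-12\right) = 44704 - 1200 \left(-12\right) = 44704 - -14400 = 44704 + 14400 = 59104$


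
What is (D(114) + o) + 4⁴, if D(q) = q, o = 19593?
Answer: 19963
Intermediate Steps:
(D(114) + o) + 4⁴ = (114 + 19593) + 4⁴ = 19707 + 256 = 19963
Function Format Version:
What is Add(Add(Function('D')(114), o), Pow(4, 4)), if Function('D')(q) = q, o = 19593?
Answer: 19963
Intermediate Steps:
Add(Add(Function('D')(114), o), Pow(4, 4)) = Add(Add(114, 19593), Pow(4, 4)) = Add(19707, 256) = 19963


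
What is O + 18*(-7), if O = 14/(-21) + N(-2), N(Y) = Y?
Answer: -386/3 ≈ -128.67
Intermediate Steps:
O = -8/3 (O = 14/(-21) - 2 = 14*(-1/21) - 2 = -2/3 - 2 = -8/3 ≈ -2.6667)
O + 18*(-7) = -8/3 + 18*(-7) = -8/3 - 126 = -386/3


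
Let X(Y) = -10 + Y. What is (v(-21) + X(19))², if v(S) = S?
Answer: 144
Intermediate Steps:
(v(-21) + X(19))² = (-21 + (-10 + 19))² = (-21 + 9)² = (-12)² = 144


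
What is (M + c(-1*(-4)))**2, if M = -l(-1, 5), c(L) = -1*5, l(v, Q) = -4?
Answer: 1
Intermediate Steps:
c(L) = -5
M = 4 (M = -1*(-4) = 4)
(M + c(-1*(-4)))**2 = (4 - 5)**2 = (-1)**2 = 1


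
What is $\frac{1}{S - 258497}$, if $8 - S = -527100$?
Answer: $\frac{1}{268611} \approx 3.7229 \cdot 10^{-6}$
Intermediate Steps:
$S = 527108$ ($S = 8 - -527100 = 8 + 527100 = 527108$)
$\frac{1}{S - 258497} = \frac{1}{527108 - 258497} = \frac{1}{268611}$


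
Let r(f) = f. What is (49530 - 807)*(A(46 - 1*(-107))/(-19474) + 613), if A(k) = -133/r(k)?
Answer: 4237618237097/141882 ≈ 2.9867e+7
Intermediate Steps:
A(k) = -133/k
(49530 - 807)*(A(46 - 1*(-107))/(-19474) + 613) = (49530 - 807)*(-133/(46 - 1*(-107))/(-19474) + 613) = 48723*(-133/(46 + 107)*(-1/19474) + 613) = 48723*(-133/153*(-1/19474) + 613) = 48723*(19/425646 + 613) = 48723*(260921017/425646) = 4237618237097/141882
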